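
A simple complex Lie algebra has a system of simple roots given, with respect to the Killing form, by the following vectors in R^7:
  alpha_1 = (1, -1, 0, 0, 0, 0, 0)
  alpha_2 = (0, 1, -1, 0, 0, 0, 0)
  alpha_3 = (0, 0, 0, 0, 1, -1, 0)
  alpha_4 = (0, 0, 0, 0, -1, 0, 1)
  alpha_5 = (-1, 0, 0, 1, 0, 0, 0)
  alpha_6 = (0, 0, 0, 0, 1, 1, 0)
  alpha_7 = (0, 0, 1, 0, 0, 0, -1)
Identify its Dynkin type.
Compute the Cartan integers a_ij = 2(alpha_i, alpha_j)/(alpha_j, alpha_j); the resulting 7x7 Cartan matrix is
[[2, -1, 0, 0, -1, 0, 0], [-1, 2, 0, 0, 0, 0, -1], [0, 0, 2, -1, 0, 0, 0], [0, 0, -1, 2, 0, -1, -1], [-1, 0, 0, 0, 2, 0, 0], [0, 0, 0, -1, 0, 2, 0], [0, -1, 0, -1, 0, 0, 2]].
All simple roots have the same length, so the diagram is simply laced. The associated Dynkin diagram is a chain of 5 nodes with a fork of two nodes at one end (D_7), so the type is D_7 (the algebra so(14)).

D_7 (so(14))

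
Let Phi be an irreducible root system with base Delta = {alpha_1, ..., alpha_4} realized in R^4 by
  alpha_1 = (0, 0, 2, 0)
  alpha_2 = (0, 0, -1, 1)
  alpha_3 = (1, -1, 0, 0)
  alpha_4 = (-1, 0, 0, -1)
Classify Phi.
Compute the Cartan integers a_ij = 2(alpha_i, alpha_j)/(alpha_j, alpha_j); the resulting 4x4 Cartan matrix is
[[2, -2, 0, 0], [-1, 2, 0, -1], [0, 0, 2, -1], [0, -1, -1, 2]].
The roots have two lengths (squared-length ratio 2:1); the short ones are alpha_{2,3,4}. The associated Dynkin diagram is a chain of 4 nodes with a double edge at one end; the terminal node there is the unique long simple root (C_4), so the type is C_4 (the algebra sp(8)).

C4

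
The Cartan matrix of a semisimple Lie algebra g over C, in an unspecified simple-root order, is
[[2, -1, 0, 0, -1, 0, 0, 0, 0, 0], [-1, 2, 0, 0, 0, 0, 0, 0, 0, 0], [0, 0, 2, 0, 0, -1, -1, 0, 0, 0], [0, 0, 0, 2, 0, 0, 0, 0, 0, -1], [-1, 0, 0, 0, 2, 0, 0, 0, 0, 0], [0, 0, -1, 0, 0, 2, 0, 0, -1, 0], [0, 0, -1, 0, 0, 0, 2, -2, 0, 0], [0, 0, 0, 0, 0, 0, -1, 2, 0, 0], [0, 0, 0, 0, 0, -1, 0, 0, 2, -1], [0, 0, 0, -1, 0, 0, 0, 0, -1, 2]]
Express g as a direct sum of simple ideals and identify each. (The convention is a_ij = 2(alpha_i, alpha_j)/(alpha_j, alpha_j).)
A_3 (sl(4)) + B_7 (so(15))

The diagram associated to this matrix has two connected components: the simple roots {alpha_1, alpha_2, alpha_5} form a chain of 3 nodes with single edges (A_3), and {alpha_3, alpha_4, alpha_6, alpha_7, alpha_8, alpha_9, alpha_10} form a chain of 7 nodes with a double edge at one end; the terminal node there is the unique short simple root (B_7). A semisimple Lie algebra decomposes uniquely as the direct sum of simple ideals, one per connected component of its Dynkin diagram, so g ≅ A_3 ⊕ B_7 (dimension 15 + 105 = 120).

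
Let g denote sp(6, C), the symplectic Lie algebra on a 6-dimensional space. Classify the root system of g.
type C_3

This is sp(6), which has dimension 6(6+1)/2 = 21 and rank 6/2 = 3. In the classification of classical Lie algebras, the symplectic algebra sp(2n) has type C_n; here n = 3, so the Dynkin diagram is a chain of 3 nodes with a double edge at one end; the terminal node there is the unique long simple root (C_3). Hence the type is C_3.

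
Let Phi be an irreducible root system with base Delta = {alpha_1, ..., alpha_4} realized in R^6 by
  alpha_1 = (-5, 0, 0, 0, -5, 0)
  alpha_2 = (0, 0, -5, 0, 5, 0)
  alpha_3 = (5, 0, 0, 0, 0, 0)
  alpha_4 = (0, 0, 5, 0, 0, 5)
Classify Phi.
B_4 (so(9))

Compute the Cartan integers a_ij = 2(alpha_i, alpha_j)/(alpha_j, alpha_j); the resulting 4x4 Cartan matrix is
[[2, -1, -2, 0], [-1, 2, 0, -1], [-1, 0, 2, 0], [0, -1, 0, 2]].
The roots have two lengths (squared-length ratio 2:1); the short ones are alpha_{3}. The associated Dynkin diagram is a chain of 4 nodes with a double edge at one end; the terminal node there is the unique short simple root (B_4), so the type is B_4 (the algebra so(9)).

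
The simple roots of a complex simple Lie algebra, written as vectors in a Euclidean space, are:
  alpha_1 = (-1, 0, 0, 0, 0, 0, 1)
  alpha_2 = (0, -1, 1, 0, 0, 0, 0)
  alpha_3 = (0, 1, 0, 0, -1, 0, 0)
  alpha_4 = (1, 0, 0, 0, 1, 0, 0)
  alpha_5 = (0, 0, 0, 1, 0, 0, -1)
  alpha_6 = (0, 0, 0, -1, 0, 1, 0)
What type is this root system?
A_6

Compute the Cartan integers a_ij = 2(alpha_i, alpha_j)/(alpha_j, alpha_j); the resulting 6x6 Cartan matrix is
[[2, 0, 0, -1, -1, 0], [0, 2, -1, 0, 0, 0], [0, -1, 2, -1, 0, 0], [-1, 0, -1, 2, 0, 0], [-1, 0, 0, 0, 2, -1], [0, 0, 0, 0, -1, 2]].
All simple roots have the same length, so the diagram is simply laced. The associated Dynkin diagram is a chain of 6 nodes with single edges (A_6), so the type is A_6 (the algebra sl(7)).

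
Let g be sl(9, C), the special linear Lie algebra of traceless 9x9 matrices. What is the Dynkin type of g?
This is sl(9), which has dimension 9^2 - 1 = 80 and rank 9 - 1 = 8 (a Cartan subalgebra is the diagonal traceless matrices). In the classification of classical Lie algebras, the special linear algebra sl(n+1) has type A_n; here n = 8, so the Dynkin diagram is a chain of 8 nodes with single edges (A_8). Hence the type is A_8.

A_8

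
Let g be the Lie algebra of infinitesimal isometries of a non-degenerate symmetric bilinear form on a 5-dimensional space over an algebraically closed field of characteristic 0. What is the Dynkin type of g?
type B_2

This is so(5) with 5 odd, which has dimension 5(5-1)/2 = 10 and rank (5-1)/2 = 2. In the classification of classical Lie algebras, the orthogonal algebra so(2n+1) in an odd number of variables has type B_n; here n = 2, so the Dynkin diagram is a chain of 2 nodes with a double edge at one end; the terminal node there is the unique short simple root (B_2). Hence the type is B_2.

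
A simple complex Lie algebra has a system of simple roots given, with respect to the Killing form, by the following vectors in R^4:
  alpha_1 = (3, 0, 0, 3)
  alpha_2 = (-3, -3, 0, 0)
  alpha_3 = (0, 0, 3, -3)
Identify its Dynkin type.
Compute the Cartan integers a_ij = 2(alpha_i, alpha_j)/(alpha_j, alpha_j); the resulting 3x3 Cartan matrix is
[[2, -1, -1], [-1, 2, 0], [-1, 0, 2]].
All simple roots have the same length, so the diagram is simply laced. The associated Dynkin diagram is a chain of 3 nodes with single edges (A_3), so the type is A_3 (the algebra sl(4)).

type A_3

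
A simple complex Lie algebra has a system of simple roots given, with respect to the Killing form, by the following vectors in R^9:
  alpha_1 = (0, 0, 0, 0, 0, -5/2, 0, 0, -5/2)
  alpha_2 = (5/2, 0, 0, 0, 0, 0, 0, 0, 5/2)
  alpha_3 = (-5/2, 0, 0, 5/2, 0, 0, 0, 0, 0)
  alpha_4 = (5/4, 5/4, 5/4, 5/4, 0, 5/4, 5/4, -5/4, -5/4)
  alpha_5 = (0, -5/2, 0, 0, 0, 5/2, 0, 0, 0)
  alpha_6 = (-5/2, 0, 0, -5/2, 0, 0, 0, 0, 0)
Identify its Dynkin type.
type E_6

Compute the Cartan integers a_ij = 2(alpha_i, alpha_j)/(alpha_j, alpha_j); the resulting 6x6 Cartan matrix is
[[2, -1, 0, 0, -1, 0], [-1, 2, -1, 0, 0, -1], [0, -1, 2, 0, 0, 0], [0, 0, 0, 2, 0, -1], [-1, 0, 0, 0, 2, 0], [0, -1, 0, -1, 0, 2]].
All simple roots have the same length, so the diagram is simply laced. The associated Dynkin diagram is a chain of 5 nodes with one extra node attached to the third node from one end (E_6), so the type is E_6.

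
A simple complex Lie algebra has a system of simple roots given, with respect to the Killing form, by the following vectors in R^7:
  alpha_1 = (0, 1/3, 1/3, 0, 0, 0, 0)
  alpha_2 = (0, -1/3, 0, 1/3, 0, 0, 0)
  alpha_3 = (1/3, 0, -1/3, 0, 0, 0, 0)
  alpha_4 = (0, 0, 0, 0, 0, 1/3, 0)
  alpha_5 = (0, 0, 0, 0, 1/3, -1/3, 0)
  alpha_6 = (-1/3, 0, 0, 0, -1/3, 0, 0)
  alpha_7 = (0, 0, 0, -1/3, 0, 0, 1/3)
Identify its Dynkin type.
type B_7

Compute the Cartan integers a_ij = 2(alpha_i, alpha_j)/(alpha_j, alpha_j); the resulting 7x7 Cartan matrix is
[[2, -1, -1, 0, 0, 0, 0], [-1, 2, 0, 0, 0, 0, -1], [-1, 0, 2, 0, 0, -1, 0], [0, 0, 0, 2, -1, 0, 0], [0, 0, 0, -2, 2, -1, 0], [0, 0, -1, 0, -1, 2, 0], [0, -1, 0, 0, 0, 0, 2]].
The roots have two lengths (squared-length ratio 2:1); the short ones are alpha_{4}. The associated Dynkin diagram is a chain of 7 nodes with a double edge at one end; the terminal node there is the unique short simple root (B_7), so the type is B_7 (the algebra so(15)).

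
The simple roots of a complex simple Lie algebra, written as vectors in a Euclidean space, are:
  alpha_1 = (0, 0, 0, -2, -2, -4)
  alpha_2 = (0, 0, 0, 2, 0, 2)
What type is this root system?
Compute the Cartan integers a_ij = 2(alpha_i, alpha_j)/(alpha_j, alpha_j); the resulting 2x2 Cartan matrix is
[[2, -3], [-1, 2]].
The roots have two lengths (squared-length ratio 3:1); the short ones are alpha_{2}. The associated Dynkin diagram is two nodes joined by a triple edge (G_2), so the type is G_2.

G2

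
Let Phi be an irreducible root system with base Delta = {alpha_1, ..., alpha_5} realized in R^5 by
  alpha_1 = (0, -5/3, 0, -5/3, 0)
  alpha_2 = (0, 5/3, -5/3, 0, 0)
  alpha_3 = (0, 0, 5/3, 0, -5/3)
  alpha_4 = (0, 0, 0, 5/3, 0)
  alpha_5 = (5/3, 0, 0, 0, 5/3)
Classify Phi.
Compute the Cartan integers a_ij = 2(alpha_i, alpha_j)/(alpha_j, alpha_j); the resulting 5x5 Cartan matrix is
[[2, -1, 0, -2, 0], [-1, 2, -1, 0, 0], [0, -1, 2, 0, -1], [-1, 0, 0, 2, 0], [0, 0, -1, 0, 2]].
The roots have two lengths (squared-length ratio 2:1); the short ones are alpha_{4}. The associated Dynkin diagram is a chain of 5 nodes with a double edge at one end; the terminal node there is the unique short simple root (B_5), so the type is B_5 (the algebra so(11)).

B_5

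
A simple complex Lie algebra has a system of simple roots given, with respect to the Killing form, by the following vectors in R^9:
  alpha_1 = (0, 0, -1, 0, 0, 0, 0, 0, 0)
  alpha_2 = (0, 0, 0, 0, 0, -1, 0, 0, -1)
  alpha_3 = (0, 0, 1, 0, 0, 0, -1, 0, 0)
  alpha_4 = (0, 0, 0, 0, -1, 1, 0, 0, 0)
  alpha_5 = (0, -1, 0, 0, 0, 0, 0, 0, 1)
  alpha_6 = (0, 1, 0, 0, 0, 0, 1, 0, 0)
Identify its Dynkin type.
B_6

Compute the Cartan integers a_ij = 2(alpha_i, alpha_j)/(alpha_j, alpha_j); the resulting 6x6 Cartan matrix is
[[2, 0, -1, 0, 0, 0], [0, 2, 0, -1, -1, 0], [-2, 0, 2, 0, 0, -1], [0, -1, 0, 2, 0, 0], [0, -1, 0, 0, 2, -1], [0, 0, -1, 0, -1, 2]].
The roots have two lengths (squared-length ratio 2:1); the short ones are alpha_{1}. The associated Dynkin diagram is a chain of 6 nodes with a double edge at one end; the terminal node there is the unique short simple root (B_6), so the type is B_6 (the algebra so(13)).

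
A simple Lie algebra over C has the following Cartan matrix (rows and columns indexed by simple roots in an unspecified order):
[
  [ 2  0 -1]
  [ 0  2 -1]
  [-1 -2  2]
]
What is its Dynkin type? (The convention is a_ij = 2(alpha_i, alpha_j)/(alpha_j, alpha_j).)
The matrix has rank 3 with 2's on the diagonal. Reading the off-diagonal entries as Dynkin edges (a single edge where a_ij = a_ji = -1; a double or triple edge where a_ij * a_ji = 2 or 3), the diagram is a chain of 3 nodes with a double edge at one end; the terminal node there is the unique short simple root (B_3). One simple-root ordering that puts it in standard form is (alpha_1, alpha_3, alpha_2). So the algebra is type B_3, i.e. so(7).

B3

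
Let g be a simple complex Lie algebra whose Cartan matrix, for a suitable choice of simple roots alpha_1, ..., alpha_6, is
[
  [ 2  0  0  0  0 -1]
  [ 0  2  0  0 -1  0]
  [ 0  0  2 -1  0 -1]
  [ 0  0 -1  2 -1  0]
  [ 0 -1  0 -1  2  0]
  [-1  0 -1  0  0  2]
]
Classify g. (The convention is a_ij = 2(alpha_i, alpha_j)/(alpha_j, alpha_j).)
A6

The matrix has rank 6 with 2's on the diagonal. Reading the off-diagonal entries as Dynkin edges (a single edge where a_ij = a_ji = -1; a double or triple edge where a_ij * a_ji = 2 or 3), the diagram is a chain of 6 nodes with single edges (A_6). One simple-root ordering that puts it in standard form is (alpha_2, alpha_5, alpha_4, alpha_3, alpha_6, alpha_1). So the algebra is type A_6, i.e. sl(7).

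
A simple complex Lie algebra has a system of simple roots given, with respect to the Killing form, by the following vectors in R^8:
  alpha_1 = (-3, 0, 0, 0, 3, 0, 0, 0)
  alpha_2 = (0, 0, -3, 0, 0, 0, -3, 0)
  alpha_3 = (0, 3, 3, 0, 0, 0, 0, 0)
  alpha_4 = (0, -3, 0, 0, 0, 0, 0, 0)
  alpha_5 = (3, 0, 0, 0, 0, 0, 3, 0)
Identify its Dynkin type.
type B_5

Compute the Cartan integers a_ij = 2(alpha_i, alpha_j)/(alpha_j, alpha_j); the resulting 5x5 Cartan matrix is
[[2, 0, 0, 0, -1], [0, 2, -1, 0, -1], [0, -1, 2, -2, 0], [0, 0, -1, 2, 0], [-1, -1, 0, 0, 2]].
The roots have two lengths (squared-length ratio 2:1); the short ones are alpha_{4}. The associated Dynkin diagram is a chain of 5 nodes with a double edge at one end; the terminal node there is the unique short simple root (B_5), so the type is B_5 (the algebra so(11)).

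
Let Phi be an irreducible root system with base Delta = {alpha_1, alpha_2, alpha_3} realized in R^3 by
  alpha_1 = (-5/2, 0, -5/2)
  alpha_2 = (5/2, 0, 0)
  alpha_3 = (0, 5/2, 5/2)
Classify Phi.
Compute the Cartan integers a_ij = 2(alpha_i, alpha_j)/(alpha_j, alpha_j); the resulting 3x3 Cartan matrix is
[[2, -2, -1], [-1, 2, 0], [-1, 0, 2]].
The roots have two lengths (squared-length ratio 2:1); the short ones are alpha_{2}. The associated Dynkin diagram is a chain of 3 nodes with a double edge at one end; the terminal node there is the unique short simple root (B_3), so the type is B_3 (the algebra so(7)).

B3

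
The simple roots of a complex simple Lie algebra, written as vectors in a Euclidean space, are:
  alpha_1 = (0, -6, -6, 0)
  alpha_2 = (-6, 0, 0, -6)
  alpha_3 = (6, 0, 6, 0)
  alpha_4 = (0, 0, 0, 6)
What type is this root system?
Compute the Cartan integers a_ij = 2(alpha_i, alpha_j)/(alpha_j, alpha_j); the resulting 4x4 Cartan matrix is
[[2, 0, -1, 0], [0, 2, -1, -2], [-1, -1, 2, 0], [0, -1, 0, 2]].
The roots have two lengths (squared-length ratio 2:1); the short ones are alpha_{4}. The associated Dynkin diagram is a chain of 4 nodes with a double edge at one end; the terminal node there is the unique short simple root (B_4), so the type is B_4 (the algebra so(9)).

B4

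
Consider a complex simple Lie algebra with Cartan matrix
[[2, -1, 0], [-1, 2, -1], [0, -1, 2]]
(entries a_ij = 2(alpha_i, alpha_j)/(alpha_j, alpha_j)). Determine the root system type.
The matrix has rank 3 with 2's on the diagonal. Reading the off-diagonal entries as Dynkin edges (a single edge where a_ij = a_ji = -1; a double or triple edge where a_ij * a_ji = 2 or 3), the diagram is a chain of 3 nodes with single edges (A_3). One simple-root ordering that puts it in standard form is (alpha_3, alpha_2, alpha_1). So the algebra is type A_3, i.e. sl(4).

A3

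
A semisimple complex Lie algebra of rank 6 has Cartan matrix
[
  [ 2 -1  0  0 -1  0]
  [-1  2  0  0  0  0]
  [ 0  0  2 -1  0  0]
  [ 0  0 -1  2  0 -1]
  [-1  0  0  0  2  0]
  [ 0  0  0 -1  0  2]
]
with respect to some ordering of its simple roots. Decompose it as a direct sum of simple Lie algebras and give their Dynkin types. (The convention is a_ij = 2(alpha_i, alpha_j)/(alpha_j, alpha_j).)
A_3 (sl(4)) ⊕ A_3 (sl(4))

The diagram associated to this matrix has two connected components: the simple roots {alpha_3, alpha_4, alpha_6} form a chain of 3 nodes with single edges (A_3), and {alpha_1, alpha_2, alpha_5} form a chain of 3 nodes with single edges (A_3). A semisimple Lie algebra decomposes uniquely as the direct sum of simple ideals, one per connected component of its Dynkin diagram, so g ≅ A_3 ⊕ A_3 (dimension 15 + 15 = 30).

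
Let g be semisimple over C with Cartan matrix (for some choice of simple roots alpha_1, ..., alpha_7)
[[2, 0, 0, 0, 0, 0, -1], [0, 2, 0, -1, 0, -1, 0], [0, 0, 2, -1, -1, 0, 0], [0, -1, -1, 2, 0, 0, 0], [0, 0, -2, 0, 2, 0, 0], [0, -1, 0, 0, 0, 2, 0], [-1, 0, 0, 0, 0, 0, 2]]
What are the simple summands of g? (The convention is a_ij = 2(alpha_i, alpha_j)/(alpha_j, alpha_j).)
A_2 (sl(3)) + C_5 (sp(10))

The diagram associated to this matrix has two connected components: the simple roots {alpha_1, alpha_7} form a chain of 2 nodes with single edges (A_2), and {alpha_2, alpha_3, alpha_4, alpha_5, alpha_6} form a chain of 5 nodes with a double edge at one end; the terminal node there is the unique long simple root (C_5). A semisimple Lie algebra decomposes uniquely as the direct sum of simple ideals, one per connected component of its Dynkin diagram, so g ≅ A_2 ⊕ C_5 (dimension 8 + 55 = 63).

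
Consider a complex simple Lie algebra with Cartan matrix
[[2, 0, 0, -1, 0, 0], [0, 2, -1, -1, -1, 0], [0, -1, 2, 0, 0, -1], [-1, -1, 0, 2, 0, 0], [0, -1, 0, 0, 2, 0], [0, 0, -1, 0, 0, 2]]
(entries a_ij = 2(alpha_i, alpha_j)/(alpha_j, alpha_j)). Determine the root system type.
E_6

The matrix has rank 6 with 2's on the diagonal. Reading the off-diagonal entries as Dynkin edges (a single edge where a_ij = a_ji = -1; a double or triple edge where a_ij * a_ji = 2 or 3), the diagram is a chain of 5 nodes with one extra node attached to the third node from one end (E_6). One simple-root ordering that puts it in standard form is (alpha_1, alpha_5, alpha_4, alpha_2, alpha_3, alpha_6). So the algebra is type E_6.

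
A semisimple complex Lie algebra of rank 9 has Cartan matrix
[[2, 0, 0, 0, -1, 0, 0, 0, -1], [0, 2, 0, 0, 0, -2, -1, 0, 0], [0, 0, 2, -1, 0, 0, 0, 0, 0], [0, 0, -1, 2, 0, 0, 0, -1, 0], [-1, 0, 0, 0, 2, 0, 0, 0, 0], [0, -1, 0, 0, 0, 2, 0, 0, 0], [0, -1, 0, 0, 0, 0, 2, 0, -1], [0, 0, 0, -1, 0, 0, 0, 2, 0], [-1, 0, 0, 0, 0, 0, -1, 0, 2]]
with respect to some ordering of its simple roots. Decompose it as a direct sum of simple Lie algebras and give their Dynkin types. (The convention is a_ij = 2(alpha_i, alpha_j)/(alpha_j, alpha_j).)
The diagram associated to this matrix has two connected components: the simple roots {alpha_3, alpha_4, alpha_8} form a chain of 3 nodes with single edges (A_3), and {alpha_1, alpha_2, alpha_5, alpha_6, alpha_7, alpha_9} form a chain of 6 nodes with a double edge at one end; the terminal node there is the unique short simple root (B_6). A semisimple Lie algebra decomposes uniquely as the direct sum of simple ideals, one per connected component of its Dynkin diagram, so g ≅ A_3 ⊕ B_6 (dimension 15 + 78 = 93).

A_3 + B_6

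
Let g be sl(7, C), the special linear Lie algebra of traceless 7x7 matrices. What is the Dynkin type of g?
A6

This is sl(7), which has dimension 7^2 - 1 = 48 and rank 7 - 1 = 6 (a Cartan subalgebra is the diagonal traceless matrices). In the classification of classical Lie algebras, the special linear algebra sl(n+1) has type A_n; here n = 6, so the Dynkin diagram is a chain of 6 nodes with single edges (A_6). Hence the type is A_6.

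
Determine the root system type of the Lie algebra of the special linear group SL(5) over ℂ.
This is sl(5), which has dimension 5^2 - 1 = 24 and rank 5 - 1 = 4 (a Cartan subalgebra is the diagonal traceless matrices). In the classification of classical Lie algebras, the special linear algebra sl(n+1) has type A_n; here n = 4, so the Dynkin diagram is a chain of 4 nodes with single edges (A_4). Hence the type is A_4.

A_4 (sl(5))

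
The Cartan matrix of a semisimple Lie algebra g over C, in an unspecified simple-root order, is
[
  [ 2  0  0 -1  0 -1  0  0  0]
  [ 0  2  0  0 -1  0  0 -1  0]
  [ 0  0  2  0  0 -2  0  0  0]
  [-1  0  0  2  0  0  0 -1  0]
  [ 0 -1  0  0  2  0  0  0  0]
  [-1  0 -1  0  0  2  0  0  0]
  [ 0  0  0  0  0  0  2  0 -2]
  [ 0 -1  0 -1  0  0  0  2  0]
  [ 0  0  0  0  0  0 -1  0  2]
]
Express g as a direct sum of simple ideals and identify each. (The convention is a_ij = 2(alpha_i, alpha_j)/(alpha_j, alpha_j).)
B_2 ⊕ C_7

The diagram associated to this matrix has two connected components: the simple roots {alpha_7, alpha_9} form a chain of 2 nodes with a double edge at one end; the terminal node there is the unique short simple root (B_2), and {alpha_1, alpha_2, alpha_3, alpha_4, alpha_5, alpha_6, alpha_8} form a chain of 7 nodes with a double edge at one end; the terminal node there is the unique long simple root (C_7). A semisimple Lie algebra decomposes uniquely as the direct sum of simple ideals, one per connected component of its Dynkin diagram, so g ≅ B_2 ⊕ C_7 (dimension 10 + 105 = 115).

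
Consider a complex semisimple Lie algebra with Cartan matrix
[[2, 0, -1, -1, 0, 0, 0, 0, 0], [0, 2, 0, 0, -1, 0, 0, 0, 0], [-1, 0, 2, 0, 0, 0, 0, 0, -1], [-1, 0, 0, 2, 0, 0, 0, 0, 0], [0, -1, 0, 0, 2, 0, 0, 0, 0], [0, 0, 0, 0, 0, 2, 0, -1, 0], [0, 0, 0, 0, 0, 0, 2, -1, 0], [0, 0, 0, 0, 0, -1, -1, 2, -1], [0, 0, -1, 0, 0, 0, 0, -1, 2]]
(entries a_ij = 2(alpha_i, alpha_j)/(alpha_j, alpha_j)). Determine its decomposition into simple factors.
The diagram associated to this matrix has two connected components: the simple roots {alpha_2, alpha_5} form a chain of 2 nodes with single edges (A_2), and {alpha_1, alpha_3, alpha_4, alpha_6, alpha_7, alpha_8, alpha_9} form a chain of 5 nodes with a fork of two nodes at one end (D_7). A semisimple Lie algebra decomposes uniquely as the direct sum of simple ideals, one per connected component of its Dynkin diagram, so g ≅ A_2 ⊕ D_7 (dimension 8 + 91 = 99).

A_2 (sl(3)) + D_7 (so(14))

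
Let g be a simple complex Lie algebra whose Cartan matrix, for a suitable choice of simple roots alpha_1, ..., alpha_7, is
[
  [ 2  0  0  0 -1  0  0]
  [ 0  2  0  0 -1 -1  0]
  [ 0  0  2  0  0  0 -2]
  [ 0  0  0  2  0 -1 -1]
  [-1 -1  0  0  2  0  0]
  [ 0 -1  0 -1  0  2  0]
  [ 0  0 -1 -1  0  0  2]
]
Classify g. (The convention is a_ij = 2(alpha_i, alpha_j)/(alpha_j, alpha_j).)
C_7 (sp(14))

The matrix has rank 7 with 2's on the diagonal. Reading the off-diagonal entries as Dynkin edges (a single edge where a_ij = a_ji = -1; a double or triple edge where a_ij * a_ji = 2 or 3), the diagram is a chain of 7 nodes with a double edge at one end; the terminal node there is the unique long simple root (C_7). One simple-root ordering that puts it in standard form is (alpha_1, alpha_5, alpha_2, alpha_6, alpha_4, alpha_7, alpha_3). So the algebra is type C_7, i.e. sp(14).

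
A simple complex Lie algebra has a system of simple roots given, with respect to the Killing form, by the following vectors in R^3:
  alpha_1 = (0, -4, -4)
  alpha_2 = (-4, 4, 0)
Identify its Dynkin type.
Compute the Cartan integers a_ij = 2(alpha_i, alpha_j)/(alpha_j, alpha_j); the resulting 2x2 Cartan matrix is
[[2, -1], [-1, 2]].
All simple roots have the same length, so the diagram is simply laced. The associated Dynkin diagram is a chain of 2 nodes with single edges (A_2), so the type is A_2 (the algebra sl(3)).

A_2 (sl(3))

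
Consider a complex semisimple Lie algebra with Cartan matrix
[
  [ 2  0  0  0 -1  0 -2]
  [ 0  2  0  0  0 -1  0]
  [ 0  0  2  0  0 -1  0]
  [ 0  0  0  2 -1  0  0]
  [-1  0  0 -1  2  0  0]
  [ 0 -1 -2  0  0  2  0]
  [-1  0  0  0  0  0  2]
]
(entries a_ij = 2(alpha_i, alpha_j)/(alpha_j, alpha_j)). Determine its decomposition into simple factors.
The diagram associated to this matrix has two connected components: the simple roots {alpha_2, alpha_3, alpha_6} form a chain of 3 nodes with a double edge at one end; the terminal node there is the unique short simple root (B_3), and {alpha_1, alpha_4, alpha_5, alpha_7} form a chain of 4 nodes with a double edge at one end; the terminal node there is the unique short simple root (B_4). A semisimple Lie algebra decomposes uniquely as the direct sum of simple ideals, one per connected component of its Dynkin diagram, so g ≅ B_3 ⊕ B_4 (dimension 21 + 36 = 57).

B_3 ⊕ B_4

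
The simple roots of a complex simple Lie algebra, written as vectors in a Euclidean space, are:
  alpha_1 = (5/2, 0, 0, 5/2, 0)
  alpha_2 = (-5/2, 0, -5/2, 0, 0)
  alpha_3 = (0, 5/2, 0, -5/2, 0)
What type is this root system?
A3

Compute the Cartan integers a_ij = 2(alpha_i, alpha_j)/(alpha_j, alpha_j); the resulting 3x3 Cartan matrix is
[[2, -1, -1], [-1, 2, 0], [-1, 0, 2]].
All simple roots have the same length, so the diagram is simply laced. The associated Dynkin diagram is a chain of 3 nodes with single edges (A_3), so the type is A_3 (the algebra sl(4)).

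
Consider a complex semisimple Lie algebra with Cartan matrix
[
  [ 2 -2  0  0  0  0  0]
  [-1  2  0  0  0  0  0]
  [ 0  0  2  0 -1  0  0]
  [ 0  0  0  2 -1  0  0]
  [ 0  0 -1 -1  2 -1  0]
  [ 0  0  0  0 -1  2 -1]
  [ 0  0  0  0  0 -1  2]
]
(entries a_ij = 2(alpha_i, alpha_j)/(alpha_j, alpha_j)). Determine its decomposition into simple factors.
The diagram associated to this matrix has two connected components: the simple roots {alpha_1, alpha_2} form a chain of 2 nodes with a double edge at one end; the terminal node there is the unique short simple root (B_2), and {alpha_3, alpha_4, alpha_5, alpha_6, alpha_7} form a chain of 3 nodes with a fork of two nodes at one end (D_5). A semisimple Lie algebra decomposes uniquely as the direct sum of simple ideals, one per connected component of its Dynkin diagram, so g ≅ B_2 ⊕ D_5 (dimension 10 + 45 = 55).

B2 ⊕ D5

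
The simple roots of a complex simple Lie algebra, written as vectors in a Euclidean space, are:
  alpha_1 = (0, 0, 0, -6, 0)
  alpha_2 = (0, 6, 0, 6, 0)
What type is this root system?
type B_2

Compute the Cartan integers a_ij = 2(alpha_i, alpha_j)/(alpha_j, alpha_j); the resulting 2x2 Cartan matrix is
[[2, -1], [-2, 2]].
The roots have two lengths (squared-length ratio 2:1); the short ones are alpha_{1}. The associated Dynkin diagram is a chain of 2 nodes with a double edge at one end; the terminal node there is the unique short simple root (B_2), so the type is B_2 (the algebra so(5)).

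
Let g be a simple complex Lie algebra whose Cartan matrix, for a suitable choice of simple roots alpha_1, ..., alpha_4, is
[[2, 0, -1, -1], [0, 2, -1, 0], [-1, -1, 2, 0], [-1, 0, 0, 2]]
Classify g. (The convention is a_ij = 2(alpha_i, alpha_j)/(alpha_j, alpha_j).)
type A_4

The matrix has rank 4 with 2's on the diagonal. Reading the off-diagonal entries as Dynkin edges (a single edge where a_ij = a_ji = -1; a double or triple edge where a_ij * a_ji = 2 or 3), the diagram is a chain of 4 nodes with single edges (A_4). One simple-root ordering that puts it in standard form is (alpha_4, alpha_1, alpha_3, alpha_2). So the algebra is type A_4, i.e. sl(5).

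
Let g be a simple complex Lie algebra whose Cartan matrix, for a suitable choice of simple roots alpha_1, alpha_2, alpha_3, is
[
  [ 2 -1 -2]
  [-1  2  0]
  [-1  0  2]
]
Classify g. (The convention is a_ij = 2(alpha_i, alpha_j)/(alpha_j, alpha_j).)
The matrix has rank 3 with 2's on the diagonal. Reading the off-diagonal entries as Dynkin edges (a single edge where a_ij = a_ji = -1; a double or triple edge where a_ij * a_ji = 2 or 3), the diagram is a chain of 3 nodes with a double edge at one end; the terminal node there is the unique short simple root (B_3). One simple-root ordering that puts it in standard form is (alpha_2, alpha_1, alpha_3). So the algebra is type B_3, i.e. so(7).

type B_3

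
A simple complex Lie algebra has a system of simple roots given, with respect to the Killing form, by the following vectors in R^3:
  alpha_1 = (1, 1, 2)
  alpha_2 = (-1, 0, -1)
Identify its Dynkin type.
Compute the Cartan integers a_ij = 2(alpha_i, alpha_j)/(alpha_j, alpha_j); the resulting 2x2 Cartan matrix is
[[2, -3], [-1, 2]].
The roots have two lengths (squared-length ratio 3:1); the short ones are alpha_{2}. The associated Dynkin diagram is two nodes joined by a triple edge (G_2), so the type is G_2.

G_2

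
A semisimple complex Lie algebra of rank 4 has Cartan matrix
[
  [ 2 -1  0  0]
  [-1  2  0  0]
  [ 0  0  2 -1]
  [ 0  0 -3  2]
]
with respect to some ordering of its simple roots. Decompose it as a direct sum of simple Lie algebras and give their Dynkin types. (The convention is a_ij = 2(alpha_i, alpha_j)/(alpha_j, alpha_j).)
A_2 + G_2

The diagram associated to this matrix has two connected components: the simple roots {alpha_1, alpha_2} form a chain of 2 nodes with single edges (A_2), and {alpha_3, alpha_4} form two nodes joined by a triple edge (G_2). A semisimple Lie algebra decomposes uniquely as the direct sum of simple ideals, one per connected component of its Dynkin diagram, so g ≅ A_2 ⊕ G_2 (dimension 8 + 14 = 22).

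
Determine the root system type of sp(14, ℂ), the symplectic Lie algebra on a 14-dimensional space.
This is sp(14), which has dimension 14(14+1)/2 = 105 and rank 14/2 = 7. In the classification of classical Lie algebras, the symplectic algebra sp(2n) has type C_n; here n = 7, so the Dynkin diagram is a chain of 7 nodes with a double edge at one end; the terminal node there is the unique long simple root (C_7). Hence the type is C_7.

C_7 (sp(14))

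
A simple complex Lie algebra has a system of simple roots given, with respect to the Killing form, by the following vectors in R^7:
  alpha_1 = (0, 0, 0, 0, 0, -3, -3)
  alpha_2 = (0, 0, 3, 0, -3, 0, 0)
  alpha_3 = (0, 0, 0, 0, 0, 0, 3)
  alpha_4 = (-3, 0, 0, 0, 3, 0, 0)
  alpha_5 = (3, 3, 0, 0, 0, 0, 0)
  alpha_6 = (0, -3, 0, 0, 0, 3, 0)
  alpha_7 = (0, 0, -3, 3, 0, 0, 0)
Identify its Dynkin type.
Compute the Cartan integers a_ij = 2(alpha_i, alpha_j)/(alpha_j, alpha_j); the resulting 7x7 Cartan matrix is
[[2, 0, -2, 0, 0, -1, 0], [0, 2, 0, -1, 0, 0, -1], [-1, 0, 2, 0, 0, 0, 0], [0, -1, 0, 2, -1, 0, 0], [0, 0, 0, -1, 2, -1, 0], [-1, 0, 0, 0, -1, 2, 0], [0, -1, 0, 0, 0, 0, 2]].
The roots have two lengths (squared-length ratio 2:1); the short ones are alpha_{3}. The associated Dynkin diagram is a chain of 7 nodes with a double edge at one end; the terminal node there is the unique short simple root (B_7), so the type is B_7 (the algebra so(15)).

type B_7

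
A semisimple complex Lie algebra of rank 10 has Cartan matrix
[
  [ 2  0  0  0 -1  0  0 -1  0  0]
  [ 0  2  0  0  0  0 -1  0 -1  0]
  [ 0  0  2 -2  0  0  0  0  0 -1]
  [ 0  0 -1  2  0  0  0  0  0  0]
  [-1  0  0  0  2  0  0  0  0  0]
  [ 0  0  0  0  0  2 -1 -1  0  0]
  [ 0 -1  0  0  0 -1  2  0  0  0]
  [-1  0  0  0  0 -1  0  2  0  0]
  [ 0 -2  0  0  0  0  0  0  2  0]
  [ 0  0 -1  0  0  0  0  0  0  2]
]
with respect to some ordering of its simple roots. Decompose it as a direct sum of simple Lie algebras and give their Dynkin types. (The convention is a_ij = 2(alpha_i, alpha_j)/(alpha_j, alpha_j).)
The diagram associated to this matrix has two connected components: the simple roots {alpha_3, alpha_4, alpha_10} form a chain of 3 nodes with a double edge at one end; the terminal node there is the unique short simple root (B_3), and {alpha_1, alpha_2, alpha_5, alpha_6, alpha_7, alpha_8, alpha_9} form a chain of 7 nodes with a double edge at one end; the terminal node there is the unique long simple root (C_7). A semisimple Lie algebra decomposes uniquely as the direct sum of simple ideals, one per connected component of its Dynkin diagram, so g ≅ B_3 ⊕ C_7 (dimension 21 + 105 = 126).

type B_3 + type C_7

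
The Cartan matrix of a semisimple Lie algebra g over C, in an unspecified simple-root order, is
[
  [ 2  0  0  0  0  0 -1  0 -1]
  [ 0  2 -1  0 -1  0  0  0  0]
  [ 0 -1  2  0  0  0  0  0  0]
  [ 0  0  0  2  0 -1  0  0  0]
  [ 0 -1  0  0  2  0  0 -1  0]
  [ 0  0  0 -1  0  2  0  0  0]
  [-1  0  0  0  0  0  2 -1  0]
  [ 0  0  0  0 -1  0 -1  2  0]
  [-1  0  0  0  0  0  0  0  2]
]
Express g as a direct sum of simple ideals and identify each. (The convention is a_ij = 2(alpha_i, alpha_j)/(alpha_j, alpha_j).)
type A_2 + type A_7

The diagram associated to this matrix has two connected components: the simple roots {alpha_4, alpha_6} form a chain of 2 nodes with single edges (A_2), and {alpha_1, alpha_2, alpha_3, alpha_5, alpha_7, alpha_8, alpha_9} form a chain of 7 nodes with single edges (A_7). A semisimple Lie algebra decomposes uniquely as the direct sum of simple ideals, one per connected component of its Dynkin diagram, so g ≅ A_2 ⊕ A_7 (dimension 8 + 63 = 71).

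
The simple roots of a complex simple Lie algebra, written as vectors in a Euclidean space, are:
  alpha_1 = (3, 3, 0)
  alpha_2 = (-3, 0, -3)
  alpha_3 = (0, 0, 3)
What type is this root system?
Compute the Cartan integers a_ij = 2(alpha_i, alpha_j)/(alpha_j, alpha_j); the resulting 3x3 Cartan matrix is
[[2, -1, 0], [-1, 2, -2], [0, -1, 2]].
The roots have two lengths (squared-length ratio 2:1); the short ones are alpha_{3}. The associated Dynkin diagram is a chain of 3 nodes with a double edge at one end; the terminal node there is the unique short simple root (B_3), so the type is B_3 (the algebra so(7)).

B_3 (so(7))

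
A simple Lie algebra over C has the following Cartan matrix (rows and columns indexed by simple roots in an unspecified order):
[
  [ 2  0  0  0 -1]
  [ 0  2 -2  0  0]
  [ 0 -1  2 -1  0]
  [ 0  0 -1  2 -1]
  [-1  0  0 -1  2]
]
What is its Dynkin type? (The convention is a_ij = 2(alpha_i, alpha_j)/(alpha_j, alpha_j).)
The matrix has rank 5 with 2's on the diagonal. Reading the off-diagonal entries as Dynkin edges (a single edge where a_ij = a_ji = -1; a double or triple edge where a_ij * a_ji = 2 or 3), the diagram is a chain of 5 nodes with a double edge at one end; the terminal node there is the unique long simple root (C_5). One simple-root ordering that puts it in standard form is (alpha_1, alpha_5, alpha_4, alpha_3, alpha_2). So the algebra is type C_5, i.e. sp(10).

C_5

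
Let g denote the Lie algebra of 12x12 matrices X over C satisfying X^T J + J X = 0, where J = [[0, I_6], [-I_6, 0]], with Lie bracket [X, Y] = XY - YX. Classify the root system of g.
C_6

This is sp(12), which has dimension 12(12+1)/2 = 78 and rank 12/2 = 6. In the classification of classical Lie algebras, the symplectic algebra sp(2n) has type C_n; here n = 6, so the Dynkin diagram is a chain of 6 nodes with a double edge at one end; the terminal node there is the unique long simple root (C_6). Hence the type is C_6.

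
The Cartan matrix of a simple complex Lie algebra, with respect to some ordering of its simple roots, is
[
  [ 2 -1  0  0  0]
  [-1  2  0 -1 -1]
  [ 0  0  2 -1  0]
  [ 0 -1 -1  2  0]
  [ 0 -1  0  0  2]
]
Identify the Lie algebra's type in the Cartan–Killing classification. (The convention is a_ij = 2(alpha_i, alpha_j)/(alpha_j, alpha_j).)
D5

The matrix has rank 5 with 2's on the diagonal. Reading the off-diagonal entries as Dynkin edges (a single edge where a_ij = a_ji = -1; a double or triple edge where a_ij * a_ji = 2 or 3), the diagram is a chain of 3 nodes with a fork of two nodes at one end (D_5). One simple-root ordering that puts it in standard form is (alpha_3, alpha_4, alpha_2, alpha_5, alpha_1). So the algebra is type D_5, i.e. so(10).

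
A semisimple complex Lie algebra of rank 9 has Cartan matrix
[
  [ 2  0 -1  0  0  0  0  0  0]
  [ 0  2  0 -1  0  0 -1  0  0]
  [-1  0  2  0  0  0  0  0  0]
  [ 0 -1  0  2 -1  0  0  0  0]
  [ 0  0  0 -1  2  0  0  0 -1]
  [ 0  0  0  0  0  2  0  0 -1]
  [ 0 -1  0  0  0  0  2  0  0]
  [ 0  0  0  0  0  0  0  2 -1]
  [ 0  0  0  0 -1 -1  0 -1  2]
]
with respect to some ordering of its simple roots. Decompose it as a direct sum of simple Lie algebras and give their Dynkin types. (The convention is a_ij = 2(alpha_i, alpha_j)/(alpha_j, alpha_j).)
The diagram associated to this matrix has two connected components: the simple roots {alpha_1, alpha_3} form a chain of 2 nodes with single edges (A_2), and {alpha_2, alpha_4, alpha_5, alpha_6, alpha_7, alpha_8, alpha_9} form a chain of 5 nodes with a fork of two nodes at one end (D_7). A semisimple Lie algebra decomposes uniquely as the direct sum of simple ideals, one per connected component of its Dynkin diagram, so g ≅ A_2 ⊕ D_7 (dimension 8 + 91 = 99).

A_2 (sl(3)) + D_7 (so(14))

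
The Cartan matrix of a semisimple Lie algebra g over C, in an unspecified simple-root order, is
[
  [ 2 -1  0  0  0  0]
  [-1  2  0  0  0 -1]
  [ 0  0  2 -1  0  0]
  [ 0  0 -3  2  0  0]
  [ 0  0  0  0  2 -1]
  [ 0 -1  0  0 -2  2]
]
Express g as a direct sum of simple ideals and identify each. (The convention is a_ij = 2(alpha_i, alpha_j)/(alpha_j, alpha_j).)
The diagram associated to this matrix has two connected components: the simple roots {alpha_1, alpha_2, alpha_5, alpha_6} form a chain of 4 nodes with a double edge at one end; the terminal node there is the unique short simple root (B_4), and {alpha_3, alpha_4} form two nodes joined by a triple edge (G_2). A semisimple Lie algebra decomposes uniquely as the direct sum of simple ideals, one per connected component of its Dynkin diagram, so g ≅ B_4 ⊕ G_2 (dimension 36 + 14 = 50).

type B_4 ⊕ type G_2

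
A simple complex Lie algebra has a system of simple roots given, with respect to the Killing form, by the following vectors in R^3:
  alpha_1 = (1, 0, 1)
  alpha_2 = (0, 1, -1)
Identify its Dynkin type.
Compute the Cartan integers a_ij = 2(alpha_i, alpha_j)/(alpha_j, alpha_j); the resulting 2x2 Cartan matrix is
[[2, -1], [-1, 2]].
All simple roots have the same length, so the diagram is simply laced. The associated Dynkin diagram is a chain of 2 nodes with single edges (A_2), so the type is A_2 (the algebra sl(3)).

A2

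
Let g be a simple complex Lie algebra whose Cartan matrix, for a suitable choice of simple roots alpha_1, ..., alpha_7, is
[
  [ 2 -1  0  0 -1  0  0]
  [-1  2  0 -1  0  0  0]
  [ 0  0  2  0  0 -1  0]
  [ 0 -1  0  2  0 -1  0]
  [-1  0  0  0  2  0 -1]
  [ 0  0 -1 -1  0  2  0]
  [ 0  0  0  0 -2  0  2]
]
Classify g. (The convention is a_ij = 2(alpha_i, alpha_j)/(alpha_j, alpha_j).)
type C_7

The matrix has rank 7 with 2's on the diagonal. Reading the off-diagonal entries as Dynkin edges (a single edge where a_ij = a_ji = -1; a double or triple edge where a_ij * a_ji = 2 or 3), the diagram is a chain of 7 nodes with a double edge at one end; the terminal node there is the unique long simple root (C_7). One simple-root ordering that puts it in standard form is (alpha_3, alpha_6, alpha_4, alpha_2, alpha_1, alpha_5, alpha_7). So the algebra is type C_7, i.e. sp(14).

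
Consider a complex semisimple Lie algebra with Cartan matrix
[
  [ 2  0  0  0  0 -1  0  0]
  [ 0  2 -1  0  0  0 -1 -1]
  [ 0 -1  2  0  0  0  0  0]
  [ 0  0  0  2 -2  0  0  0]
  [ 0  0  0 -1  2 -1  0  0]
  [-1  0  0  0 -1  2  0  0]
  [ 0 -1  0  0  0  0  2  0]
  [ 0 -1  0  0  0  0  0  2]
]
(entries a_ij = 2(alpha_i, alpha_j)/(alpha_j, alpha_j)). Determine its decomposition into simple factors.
The diagram associated to this matrix has two connected components: the simple roots {alpha_1, alpha_4, alpha_5, alpha_6} form a chain of 4 nodes with a double edge at one end; the terminal node there is the unique long simple root (C_4), and {alpha_2, alpha_3, alpha_7, alpha_8} form a chain of 2 nodes with a fork of two nodes at one end (D_4). A semisimple Lie algebra decomposes uniquely as the direct sum of simple ideals, one per connected component of its Dynkin diagram, so g ≅ C_4 ⊕ D_4 (dimension 36 + 28 = 64).

C_4 (sp(8)) ⊕ D_4 (so(8))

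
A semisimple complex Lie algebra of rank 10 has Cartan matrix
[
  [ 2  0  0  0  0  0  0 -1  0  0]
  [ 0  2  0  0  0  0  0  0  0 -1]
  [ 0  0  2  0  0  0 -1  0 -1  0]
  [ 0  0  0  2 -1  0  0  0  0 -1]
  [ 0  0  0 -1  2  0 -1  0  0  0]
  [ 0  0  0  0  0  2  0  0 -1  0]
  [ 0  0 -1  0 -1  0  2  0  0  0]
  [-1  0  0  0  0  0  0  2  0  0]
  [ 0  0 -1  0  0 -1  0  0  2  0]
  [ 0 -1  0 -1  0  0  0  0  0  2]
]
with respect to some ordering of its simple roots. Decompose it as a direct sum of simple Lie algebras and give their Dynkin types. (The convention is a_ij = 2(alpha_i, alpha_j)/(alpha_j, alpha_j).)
The diagram associated to this matrix has two connected components: the simple roots {alpha_1, alpha_8} form a chain of 2 nodes with single edges (A_2), and {alpha_2, alpha_3, alpha_4, alpha_5, alpha_6, alpha_7, alpha_9, alpha_10} form a chain of 8 nodes with single edges (A_8). A semisimple Lie algebra decomposes uniquely as the direct sum of simple ideals, one per connected component of its Dynkin diagram, so g ≅ A_2 ⊕ A_8 (dimension 8 + 80 = 88).

A2 + A8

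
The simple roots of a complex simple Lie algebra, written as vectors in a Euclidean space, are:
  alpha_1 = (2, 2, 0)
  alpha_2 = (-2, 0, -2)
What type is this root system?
Compute the Cartan integers a_ij = 2(alpha_i, alpha_j)/(alpha_j, alpha_j); the resulting 2x2 Cartan matrix is
[[2, -1], [-1, 2]].
All simple roots have the same length, so the diagram is simply laced. The associated Dynkin diagram is a chain of 2 nodes with single edges (A_2), so the type is A_2 (the algebra sl(3)).

A_2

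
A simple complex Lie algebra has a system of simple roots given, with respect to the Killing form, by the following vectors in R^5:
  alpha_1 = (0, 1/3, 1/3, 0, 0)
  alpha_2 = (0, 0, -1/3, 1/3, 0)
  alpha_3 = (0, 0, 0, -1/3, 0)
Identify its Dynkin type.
Compute the Cartan integers a_ij = 2(alpha_i, alpha_j)/(alpha_j, alpha_j); the resulting 3x3 Cartan matrix is
[[2, -1, 0], [-1, 2, -2], [0, -1, 2]].
The roots have two lengths (squared-length ratio 2:1); the short ones are alpha_{3}. The associated Dynkin diagram is a chain of 3 nodes with a double edge at one end; the terminal node there is the unique short simple root (B_3), so the type is B_3 (the algebra so(7)).

B_3 (so(7))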